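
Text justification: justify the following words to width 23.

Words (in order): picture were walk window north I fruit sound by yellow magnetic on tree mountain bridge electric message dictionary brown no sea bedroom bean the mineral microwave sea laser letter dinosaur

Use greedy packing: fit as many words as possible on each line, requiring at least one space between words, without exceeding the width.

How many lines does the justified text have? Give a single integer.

Answer: 10

Derivation:
Line 1: ['picture', 'were', 'walk'] (min_width=17, slack=6)
Line 2: ['window', 'north', 'I', 'fruit'] (min_width=20, slack=3)
Line 3: ['sound', 'by', 'yellow'] (min_width=15, slack=8)
Line 4: ['magnetic', 'on', 'tree'] (min_width=16, slack=7)
Line 5: ['mountain', 'bridge'] (min_width=15, slack=8)
Line 6: ['electric', 'message'] (min_width=16, slack=7)
Line 7: ['dictionary', 'brown', 'no', 'sea'] (min_width=23, slack=0)
Line 8: ['bedroom', 'bean', 'the'] (min_width=16, slack=7)
Line 9: ['mineral', 'microwave', 'sea'] (min_width=21, slack=2)
Line 10: ['laser', 'letter', 'dinosaur'] (min_width=21, slack=2)
Total lines: 10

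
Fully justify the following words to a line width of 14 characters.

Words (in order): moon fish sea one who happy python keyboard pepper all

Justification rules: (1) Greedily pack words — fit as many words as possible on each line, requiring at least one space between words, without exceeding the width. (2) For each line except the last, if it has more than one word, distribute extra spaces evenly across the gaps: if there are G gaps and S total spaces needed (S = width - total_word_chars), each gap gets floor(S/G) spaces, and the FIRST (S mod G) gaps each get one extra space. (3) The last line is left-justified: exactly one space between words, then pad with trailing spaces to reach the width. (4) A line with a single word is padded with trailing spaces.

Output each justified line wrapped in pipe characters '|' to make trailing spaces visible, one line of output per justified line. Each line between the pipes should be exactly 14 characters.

Answer: |moon  fish sea|
|one  who happy|
|python        |
|keyboard      |
|pepper all    |

Derivation:
Line 1: ['moon', 'fish', 'sea'] (min_width=13, slack=1)
Line 2: ['one', 'who', 'happy'] (min_width=13, slack=1)
Line 3: ['python'] (min_width=6, slack=8)
Line 4: ['keyboard'] (min_width=8, slack=6)
Line 5: ['pepper', 'all'] (min_width=10, slack=4)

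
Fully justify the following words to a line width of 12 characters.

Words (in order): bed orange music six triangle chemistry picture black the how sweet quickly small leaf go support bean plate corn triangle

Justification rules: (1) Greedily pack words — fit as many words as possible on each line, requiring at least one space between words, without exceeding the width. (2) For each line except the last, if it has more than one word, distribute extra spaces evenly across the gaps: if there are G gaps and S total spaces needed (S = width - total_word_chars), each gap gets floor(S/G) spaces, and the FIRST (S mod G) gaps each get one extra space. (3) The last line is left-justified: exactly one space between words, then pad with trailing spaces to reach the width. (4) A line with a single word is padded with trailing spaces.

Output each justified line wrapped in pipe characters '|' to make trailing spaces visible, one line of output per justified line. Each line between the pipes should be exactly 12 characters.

Answer: |bed   orange|
|music    six|
|triangle    |
|chemistry   |
|picture     |
|black    the|
|how    sweet|
|quickly     |
|small   leaf|
|go   support|
|bean   plate|
|corn        |
|triangle    |

Derivation:
Line 1: ['bed', 'orange'] (min_width=10, slack=2)
Line 2: ['music', 'six'] (min_width=9, slack=3)
Line 3: ['triangle'] (min_width=8, slack=4)
Line 4: ['chemistry'] (min_width=9, slack=3)
Line 5: ['picture'] (min_width=7, slack=5)
Line 6: ['black', 'the'] (min_width=9, slack=3)
Line 7: ['how', 'sweet'] (min_width=9, slack=3)
Line 8: ['quickly'] (min_width=7, slack=5)
Line 9: ['small', 'leaf'] (min_width=10, slack=2)
Line 10: ['go', 'support'] (min_width=10, slack=2)
Line 11: ['bean', 'plate'] (min_width=10, slack=2)
Line 12: ['corn'] (min_width=4, slack=8)
Line 13: ['triangle'] (min_width=8, slack=4)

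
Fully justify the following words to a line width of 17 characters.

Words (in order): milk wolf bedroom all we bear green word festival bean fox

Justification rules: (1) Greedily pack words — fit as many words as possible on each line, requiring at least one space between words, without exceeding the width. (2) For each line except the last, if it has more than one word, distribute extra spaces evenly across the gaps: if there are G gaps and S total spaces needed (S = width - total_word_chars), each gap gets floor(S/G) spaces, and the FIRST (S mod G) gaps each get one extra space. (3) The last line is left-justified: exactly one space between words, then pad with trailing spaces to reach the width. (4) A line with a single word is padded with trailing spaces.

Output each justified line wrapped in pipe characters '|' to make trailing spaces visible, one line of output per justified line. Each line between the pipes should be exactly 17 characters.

Line 1: ['milk', 'wolf', 'bedroom'] (min_width=17, slack=0)
Line 2: ['all', 'we', 'bear', 'green'] (min_width=17, slack=0)
Line 3: ['word', 'festival'] (min_width=13, slack=4)
Line 4: ['bean', 'fox'] (min_width=8, slack=9)

Answer: |milk wolf bedroom|
|all we bear green|
|word     festival|
|bean fox         |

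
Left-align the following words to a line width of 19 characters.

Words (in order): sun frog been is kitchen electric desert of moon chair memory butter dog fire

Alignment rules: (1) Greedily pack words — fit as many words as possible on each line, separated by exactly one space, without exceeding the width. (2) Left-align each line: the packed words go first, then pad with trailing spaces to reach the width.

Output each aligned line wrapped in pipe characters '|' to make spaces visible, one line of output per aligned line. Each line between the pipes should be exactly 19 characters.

Line 1: ['sun', 'frog', 'been', 'is'] (min_width=16, slack=3)
Line 2: ['kitchen', 'electric'] (min_width=16, slack=3)
Line 3: ['desert', 'of', 'moon'] (min_width=14, slack=5)
Line 4: ['chair', 'memory', 'butter'] (min_width=19, slack=0)
Line 5: ['dog', 'fire'] (min_width=8, slack=11)

Answer: |sun frog been is   |
|kitchen electric   |
|desert of moon     |
|chair memory butter|
|dog fire           |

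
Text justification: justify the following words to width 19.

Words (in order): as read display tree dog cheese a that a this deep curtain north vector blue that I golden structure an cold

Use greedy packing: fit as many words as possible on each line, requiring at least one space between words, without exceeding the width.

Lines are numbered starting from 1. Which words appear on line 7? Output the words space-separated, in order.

Answer: cold

Derivation:
Line 1: ['as', 'read', 'display'] (min_width=15, slack=4)
Line 2: ['tree', 'dog', 'cheese', 'a'] (min_width=17, slack=2)
Line 3: ['that', 'a', 'this', 'deep'] (min_width=16, slack=3)
Line 4: ['curtain', 'north'] (min_width=13, slack=6)
Line 5: ['vector', 'blue', 'that', 'I'] (min_width=18, slack=1)
Line 6: ['golden', 'structure', 'an'] (min_width=19, slack=0)
Line 7: ['cold'] (min_width=4, slack=15)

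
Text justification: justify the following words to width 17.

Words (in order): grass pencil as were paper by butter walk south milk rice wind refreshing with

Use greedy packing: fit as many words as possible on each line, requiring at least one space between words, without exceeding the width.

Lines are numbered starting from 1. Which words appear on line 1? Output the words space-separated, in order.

Line 1: ['grass', 'pencil', 'as'] (min_width=15, slack=2)
Line 2: ['were', 'paper', 'by'] (min_width=13, slack=4)
Line 3: ['butter', 'walk', 'south'] (min_width=17, slack=0)
Line 4: ['milk', 'rice', 'wind'] (min_width=14, slack=3)
Line 5: ['refreshing', 'with'] (min_width=15, slack=2)

Answer: grass pencil as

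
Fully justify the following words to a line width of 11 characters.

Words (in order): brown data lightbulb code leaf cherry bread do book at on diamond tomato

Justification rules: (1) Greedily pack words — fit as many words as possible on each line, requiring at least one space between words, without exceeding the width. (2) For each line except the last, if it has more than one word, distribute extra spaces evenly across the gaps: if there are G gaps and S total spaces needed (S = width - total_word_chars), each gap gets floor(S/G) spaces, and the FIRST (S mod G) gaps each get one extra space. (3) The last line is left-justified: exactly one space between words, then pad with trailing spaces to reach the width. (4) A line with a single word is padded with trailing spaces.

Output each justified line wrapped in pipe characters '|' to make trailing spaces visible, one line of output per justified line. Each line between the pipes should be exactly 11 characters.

Answer: |brown  data|
|lightbulb  |
|code   leaf|
|cherry     |
|bread    do|
|book  at on|
|diamond    |
|tomato     |

Derivation:
Line 1: ['brown', 'data'] (min_width=10, slack=1)
Line 2: ['lightbulb'] (min_width=9, slack=2)
Line 3: ['code', 'leaf'] (min_width=9, slack=2)
Line 4: ['cherry'] (min_width=6, slack=5)
Line 5: ['bread', 'do'] (min_width=8, slack=3)
Line 6: ['book', 'at', 'on'] (min_width=10, slack=1)
Line 7: ['diamond'] (min_width=7, slack=4)
Line 8: ['tomato'] (min_width=6, slack=5)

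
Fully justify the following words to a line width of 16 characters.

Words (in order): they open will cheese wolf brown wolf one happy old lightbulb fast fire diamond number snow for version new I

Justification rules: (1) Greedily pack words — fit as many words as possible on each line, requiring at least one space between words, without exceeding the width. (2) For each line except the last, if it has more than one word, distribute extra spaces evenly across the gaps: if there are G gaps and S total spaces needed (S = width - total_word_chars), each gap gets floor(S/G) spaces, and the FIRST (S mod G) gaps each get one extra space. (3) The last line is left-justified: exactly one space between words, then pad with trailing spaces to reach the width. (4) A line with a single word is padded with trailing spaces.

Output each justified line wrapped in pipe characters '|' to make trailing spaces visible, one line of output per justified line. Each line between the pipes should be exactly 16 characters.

Answer: |they  open  will|
|cheese      wolf|
|brown  wolf  one|
|happy        old|
|lightbulb   fast|
|fire     diamond|
|number  snow for|
|version new I   |

Derivation:
Line 1: ['they', 'open', 'will'] (min_width=14, slack=2)
Line 2: ['cheese', 'wolf'] (min_width=11, slack=5)
Line 3: ['brown', 'wolf', 'one'] (min_width=14, slack=2)
Line 4: ['happy', 'old'] (min_width=9, slack=7)
Line 5: ['lightbulb', 'fast'] (min_width=14, slack=2)
Line 6: ['fire', 'diamond'] (min_width=12, slack=4)
Line 7: ['number', 'snow', 'for'] (min_width=15, slack=1)
Line 8: ['version', 'new', 'I'] (min_width=13, slack=3)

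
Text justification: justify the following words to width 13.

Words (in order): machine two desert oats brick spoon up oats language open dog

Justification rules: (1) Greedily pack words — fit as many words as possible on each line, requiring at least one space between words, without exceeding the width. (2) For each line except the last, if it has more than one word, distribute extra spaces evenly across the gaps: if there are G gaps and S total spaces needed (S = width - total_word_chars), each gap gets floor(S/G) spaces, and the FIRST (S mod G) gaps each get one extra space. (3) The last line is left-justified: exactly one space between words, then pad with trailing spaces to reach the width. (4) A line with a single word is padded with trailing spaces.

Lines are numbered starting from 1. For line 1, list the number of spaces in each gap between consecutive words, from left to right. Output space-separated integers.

Answer: 3

Derivation:
Line 1: ['machine', 'two'] (min_width=11, slack=2)
Line 2: ['desert', 'oats'] (min_width=11, slack=2)
Line 3: ['brick', 'spoon'] (min_width=11, slack=2)
Line 4: ['up', 'oats'] (min_width=7, slack=6)
Line 5: ['language', 'open'] (min_width=13, slack=0)
Line 6: ['dog'] (min_width=3, slack=10)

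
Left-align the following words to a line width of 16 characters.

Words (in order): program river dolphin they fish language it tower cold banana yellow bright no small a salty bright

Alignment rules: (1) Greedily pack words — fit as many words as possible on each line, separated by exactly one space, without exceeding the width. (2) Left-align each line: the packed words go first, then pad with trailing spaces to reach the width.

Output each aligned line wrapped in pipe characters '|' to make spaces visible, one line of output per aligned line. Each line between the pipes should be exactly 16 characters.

Line 1: ['program', 'river'] (min_width=13, slack=3)
Line 2: ['dolphin', 'they'] (min_width=12, slack=4)
Line 3: ['fish', 'language', 'it'] (min_width=16, slack=0)
Line 4: ['tower', 'cold'] (min_width=10, slack=6)
Line 5: ['banana', 'yellow'] (min_width=13, slack=3)
Line 6: ['bright', 'no', 'small'] (min_width=15, slack=1)
Line 7: ['a', 'salty', 'bright'] (min_width=14, slack=2)

Answer: |program river   |
|dolphin they    |
|fish language it|
|tower cold      |
|banana yellow   |
|bright no small |
|a salty bright  |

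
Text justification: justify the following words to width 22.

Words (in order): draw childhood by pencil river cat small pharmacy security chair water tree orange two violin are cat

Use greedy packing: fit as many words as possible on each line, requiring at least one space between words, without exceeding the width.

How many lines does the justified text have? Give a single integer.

Line 1: ['draw', 'childhood', 'by'] (min_width=17, slack=5)
Line 2: ['pencil', 'river', 'cat', 'small'] (min_width=22, slack=0)
Line 3: ['pharmacy', 'security'] (min_width=17, slack=5)
Line 4: ['chair', 'water', 'tree'] (min_width=16, slack=6)
Line 5: ['orange', 'two', 'violin', 'are'] (min_width=21, slack=1)
Line 6: ['cat'] (min_width=3, slack=19)
Total lines: 6

Answer: 6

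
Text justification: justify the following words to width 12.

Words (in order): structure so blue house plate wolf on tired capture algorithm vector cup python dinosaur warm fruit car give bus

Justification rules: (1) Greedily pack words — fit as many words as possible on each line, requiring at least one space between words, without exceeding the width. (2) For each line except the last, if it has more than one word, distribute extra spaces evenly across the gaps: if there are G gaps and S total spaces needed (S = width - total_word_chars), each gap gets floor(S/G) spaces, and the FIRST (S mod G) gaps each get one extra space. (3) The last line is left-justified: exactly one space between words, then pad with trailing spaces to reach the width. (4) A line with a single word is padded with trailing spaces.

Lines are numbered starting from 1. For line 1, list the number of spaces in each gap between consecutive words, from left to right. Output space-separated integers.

Answer: 1

Derivation:
Line 1: ['structure', 'so'] (min_width=12, slack=0)
Line 2: ['blue', 'house'] (min_width=10, slack=2)
Line 3: ['plate', 'wolf'] (min_width=10, slack=2)
Line 4: ['on', 'tired'] (min_width=8, slack=4)
Line 5: ['capture'] (min_width=7, slack=5)
Line 6: ['algorithm'] (min_width=9, slack=3)
Line 7: ['vector', 'cup'] (min_width=10, slack=2)
Line 8: ['python'] (min_width=6, slack=6)
Line 9: ['dinosaur'] (min_width=8, slack=4)
Line 10: ['warm', 'fruit'] (min_width=10, slack=2)
Line 11: ['car', 'give', 'bus'] (min_width=12, slack=0)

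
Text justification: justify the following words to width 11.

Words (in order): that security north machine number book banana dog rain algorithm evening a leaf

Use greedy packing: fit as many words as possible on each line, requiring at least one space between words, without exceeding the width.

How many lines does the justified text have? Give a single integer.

Line 1: ['that'] (min_width=4, slack=7)
Line 2: ['security'] (min_width=8, slack=3)
Line 3: ['north'] (min_width=5, slack=6)
Line 4: ['machine'] (min_width=7, slack=4)
Line 5: ['number', 'book'] (min_width=11, slack=0)
Line 6: ['banana', 'dog'] (min_width=10, slack=1)
Line 7: ['rain'] (min_width=4, slack=7)
Line 8: ['algorithm'] (min_width=9, slack=2)
Line 9: ['evening', 'a'] (min_width=9, slack=2)
Line 10: ['leaf'] (min_width=4, slack=7)
Total lines: 10

Answer: 10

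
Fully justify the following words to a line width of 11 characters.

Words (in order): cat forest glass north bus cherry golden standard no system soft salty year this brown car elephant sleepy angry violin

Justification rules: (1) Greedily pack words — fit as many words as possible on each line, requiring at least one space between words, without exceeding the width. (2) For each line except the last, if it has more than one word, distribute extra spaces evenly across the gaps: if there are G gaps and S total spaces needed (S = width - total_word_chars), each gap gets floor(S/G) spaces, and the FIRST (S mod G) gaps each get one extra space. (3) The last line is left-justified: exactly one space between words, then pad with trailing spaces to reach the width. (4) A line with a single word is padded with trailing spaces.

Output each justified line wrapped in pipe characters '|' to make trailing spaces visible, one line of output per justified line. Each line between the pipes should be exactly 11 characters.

Answer: |cat  forest|
|glass north|
|bus  cherry|
|golden     |
|standard no|
|system soft|
|salty  year|
|this  brown|
|car        |
|elephant   |
|sleepy     |
|angry      |
|violin     |

Derivation:
Line 1: ['cat', 'forest'] (min_width=10, slack=1)
Line 2: ['glass', 'north'] (min_width=11, slack=0)
Line 3: ['bus', 'cherry'] (min_width=10, slack=1)
Line 4: ['golden'] (min_width=6, slack=5)
Line 5: ['standard', 'no'] (min_width=11, slack=0)
Line 6: ['system', 'soft'] (min_width=11, slack=0)
Line 7: ['salty', 'year'] (min_width=10, slack=1)
Line 8: ['this', 'brown'] (min_width=10, slack=1)
Line 9: ['car'] (min_width=3, slack=8)
Line 10: ['elephant'] (min_width=8, slack=3)
Line 11: ['sleepy'] (min_width=6, slack=5)
Line 12: ['angry'] (min_width=5, slack=6)
Line 13: ['violin'] (min_width=6, slack=5)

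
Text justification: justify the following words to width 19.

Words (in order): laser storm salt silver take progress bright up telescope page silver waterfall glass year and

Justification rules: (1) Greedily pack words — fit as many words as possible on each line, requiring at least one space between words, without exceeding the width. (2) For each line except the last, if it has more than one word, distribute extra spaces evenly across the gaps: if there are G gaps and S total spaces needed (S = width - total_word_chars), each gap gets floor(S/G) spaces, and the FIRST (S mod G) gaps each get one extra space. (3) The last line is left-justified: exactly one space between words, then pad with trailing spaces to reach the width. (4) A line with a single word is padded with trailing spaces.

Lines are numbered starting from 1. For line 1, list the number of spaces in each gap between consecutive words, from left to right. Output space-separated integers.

Answer: 3 2

Derivation:
Line 1: ['laser', 'storm', 'salt'] (min_width=16, slack=3)
Line 2: ['silver', 'take'] (min_width=11, slack=8)
Line 3: ['progress', 'bright', 'up'] (min_width=18, slack=1)
Line 4: ['telescope', 'page'] (min_width=14, slack=5)
Line 5: ['silver', 'waterfall'] (min_width=16, slack=3)
Line 6: ['glass', 'year', 'and'] (min_width=14, slack=5)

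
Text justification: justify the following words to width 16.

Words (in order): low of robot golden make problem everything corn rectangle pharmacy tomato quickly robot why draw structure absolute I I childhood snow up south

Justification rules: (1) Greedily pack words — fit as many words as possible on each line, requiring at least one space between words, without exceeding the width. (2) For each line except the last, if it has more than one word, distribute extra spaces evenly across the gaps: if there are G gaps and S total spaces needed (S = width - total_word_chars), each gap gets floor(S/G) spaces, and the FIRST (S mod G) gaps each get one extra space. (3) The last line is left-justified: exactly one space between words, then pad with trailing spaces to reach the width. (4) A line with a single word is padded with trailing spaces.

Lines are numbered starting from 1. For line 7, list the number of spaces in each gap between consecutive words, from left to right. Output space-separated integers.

Answer: 4

Derivation:
Line 1: ['low', 'of', 'robot'] (min_width=12, slack=4)
Line 2: ['golden', 'make'] (min_width=11, slack=5)
Line 3: ['problem'] (min_width=7, slack=9)
Line 4: ['everything', 'corn'] (min_width=15, slack=1)
Line 5: ['rectangle'] (min_width=9, slack=7)
Line 6: ['pharmacy', 'tomato'] (min_width=15, slack=1)
Line 7: ['quickly', 'robot'] (min_width=13, slack=3)
Line 8: ['why', 'draw'] (min_width=8, slack=8)
Line 9: ['structure'] (min_width=9, slack=7)
Line 10: ['absolute', 'I', 'I'] (min_width=12, slack=4)
Line 11: ['childhood', 'snow'] (min_width=14, slack=2)
Line 12: ['up', 'south'] (min_width=8, slack=8)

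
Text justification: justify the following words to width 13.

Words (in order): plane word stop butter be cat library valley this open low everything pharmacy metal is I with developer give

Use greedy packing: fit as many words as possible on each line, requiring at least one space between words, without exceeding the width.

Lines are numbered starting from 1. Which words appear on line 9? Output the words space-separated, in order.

Line 1: ['plane', 'word'] (min_width=10, slack=3)
Line 2: ['stop', 'butter'] (min_width=11, slack=2)
Line 3: ['be', 'cat'] (min_width=6, slack=7)
Line 4: ['library'] (min_width=7, slack=6)
Line 5: ['valley', 'this'] (min_width=11, slack=2)
Line 6: ['open', 'low'] (min_width=8, slack=5)
Line 7: ['everything'] (min_width=10, slack=3)
Line 8: ['pharmacy'] (min_width=8, slack=5)
Line 9: ['metal', 'is', 'I'] (min_width=10, slack=3)
Line 10: ['with'] (min_width=4, slack=9)
Line 11: ['developer'] (min_width=9, slack=4)
Line 12: ['give'] (min_width=4, slack=9)

Answer: metal is I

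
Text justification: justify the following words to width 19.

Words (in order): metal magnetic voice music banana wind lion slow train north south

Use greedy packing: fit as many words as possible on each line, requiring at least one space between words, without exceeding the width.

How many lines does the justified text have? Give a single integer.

Answer: 4

Derivation:
Line 1: ['metal', 'magnetic'] (min_width=14, slack=5)
Line 2: ['voice', 'music', 'banana'] (min_width=18, slack=1)
Line 3: ['wind', 'lion', 'slow'] (min_width=14, slack=5)
Line 4: ['train', 'north', 'south'] (min_width=17, slack=2)
Total lines: 4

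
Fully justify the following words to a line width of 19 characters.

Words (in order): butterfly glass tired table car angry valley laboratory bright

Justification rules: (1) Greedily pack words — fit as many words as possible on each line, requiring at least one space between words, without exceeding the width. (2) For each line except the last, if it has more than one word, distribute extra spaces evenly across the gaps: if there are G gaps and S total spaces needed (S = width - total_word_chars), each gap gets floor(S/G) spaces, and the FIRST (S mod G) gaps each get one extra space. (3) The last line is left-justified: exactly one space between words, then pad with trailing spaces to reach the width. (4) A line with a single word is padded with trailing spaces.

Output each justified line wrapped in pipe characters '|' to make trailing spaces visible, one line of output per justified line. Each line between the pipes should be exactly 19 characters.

Answer: |butterfly     glass|
|tired   table   car|
|angry        valley|
|laboratory bright  |

Derivation:
Line 1: ['butterfly', 'glass'] (min_width=15, slack=4)
Line 2: ['tired', 'table', 'car'] (min_width=15, slack=4)
Line 3: ['angry', 'valley'] (min_width=12, slack=7)
Line 4: ['laboratory', 'bright'] (min_width=17, slack=2)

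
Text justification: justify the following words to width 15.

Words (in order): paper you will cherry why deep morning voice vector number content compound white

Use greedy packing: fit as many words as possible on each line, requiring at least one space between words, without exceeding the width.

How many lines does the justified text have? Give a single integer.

Line 1: ['paper', 'you', 'will'] (min_width=14, slack=1)
Line 2: ['cherry', 'why', 'deep'] (min_width=15, slack=0)
Line 3: ['morning', 'voice'] (min_width=13, slack=2)
Line 4: ['vector', 'number'] (min_width=13, slack=2)
Line 5: ['content'] (min_width=7, slack=8)
Line 6: ['compound', 'white'] (min_width=14, slack=1)
Total lines: 6

Answer: 6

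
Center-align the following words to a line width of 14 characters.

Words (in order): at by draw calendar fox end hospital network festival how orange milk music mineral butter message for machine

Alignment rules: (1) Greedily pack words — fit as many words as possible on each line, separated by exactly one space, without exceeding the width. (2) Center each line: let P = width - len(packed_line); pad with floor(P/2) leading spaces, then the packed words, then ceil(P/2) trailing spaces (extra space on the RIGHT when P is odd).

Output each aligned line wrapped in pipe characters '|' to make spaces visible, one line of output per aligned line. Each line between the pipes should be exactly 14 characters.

Line 1: ['at', 'by', 'draw'] (min_width=10, slack=4)
Line 2: ['calendar', 'fox'] (min_width=12, slack=2)
Line 3: ['end', 'hospital'] (min_width=12, slack=2)
Line 4: ['network'] (min_width=7, slack=7)
Line 5: ['festival', 'how'] (min_width=12, slack=2)
Line 6: ['orange', 'milk'] (min_width=11, slack=3)
Line 7: ['music', 'mineral'] (min_width=13, slack=1)
Line 8: ['butter', 'message'] (min_width=14, slack=0)
Line 9: ['for', 'machine'] (min_width=11, slack=3)

Answer: |  at by draw  |
| calendar fox |
| end hospital |
|   network    |
| festival how |
| orange milk  |
|music mineral |
|butter message|
| for machine  |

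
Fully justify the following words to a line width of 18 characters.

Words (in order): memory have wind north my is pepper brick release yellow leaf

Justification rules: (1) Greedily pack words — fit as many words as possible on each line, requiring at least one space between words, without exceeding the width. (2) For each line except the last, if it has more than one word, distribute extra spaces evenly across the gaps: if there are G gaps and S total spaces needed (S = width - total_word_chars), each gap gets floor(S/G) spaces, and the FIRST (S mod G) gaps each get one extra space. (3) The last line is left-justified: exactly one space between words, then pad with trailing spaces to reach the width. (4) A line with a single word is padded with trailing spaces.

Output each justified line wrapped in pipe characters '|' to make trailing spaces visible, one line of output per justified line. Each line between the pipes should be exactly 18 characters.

Line 1: ['memory', 'have', 'wind'] (min_width=16, slack=2)
Line 2: ['north', 'my', 'is', 'pepper'] (min_width=18, slack=0)
Line 3: ['brick', 'release'] (min_width=13, slack=5)
Line 4: ['yellow', 'leaf'] (min_width=11, slack=7)

Answer: |memory  have  wind|
|north my is pepper|
|brick      release|
|yellow leaf       |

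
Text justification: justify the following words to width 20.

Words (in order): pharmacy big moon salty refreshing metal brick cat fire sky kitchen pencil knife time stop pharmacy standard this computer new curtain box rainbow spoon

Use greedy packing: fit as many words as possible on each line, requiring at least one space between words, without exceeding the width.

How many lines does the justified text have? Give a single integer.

Answer: 9

Derivation:
Line 1: ['pharmacy', 'big', 'moon'] (min_width=17, slack=3)
Line 2: ['salty', 'refreshing'] (min_width=16, slack=4)
Line 3: ['metal', 'brick', 'cat', 'fire'] (min_width=20, slack=0)
Line 4: ['sky', 'kitchen', 'pencil'] (min_width=18, slack=2)
Line 5: ['knife', 'time', 'stop'] (min_width=15, slack=5)
Line 6: ['pharmacy', 'standard'] (min_width=17, slack=3)
Line 7: ['this', 'computer', 'new'] (min_width=17, slack=3)
Line 8: ['curtain', 'box', 'rainbow'] (min_width=19, slack=1)
Line 9: ['spoon'] (min_width=5, slack=15)
Total lines: 9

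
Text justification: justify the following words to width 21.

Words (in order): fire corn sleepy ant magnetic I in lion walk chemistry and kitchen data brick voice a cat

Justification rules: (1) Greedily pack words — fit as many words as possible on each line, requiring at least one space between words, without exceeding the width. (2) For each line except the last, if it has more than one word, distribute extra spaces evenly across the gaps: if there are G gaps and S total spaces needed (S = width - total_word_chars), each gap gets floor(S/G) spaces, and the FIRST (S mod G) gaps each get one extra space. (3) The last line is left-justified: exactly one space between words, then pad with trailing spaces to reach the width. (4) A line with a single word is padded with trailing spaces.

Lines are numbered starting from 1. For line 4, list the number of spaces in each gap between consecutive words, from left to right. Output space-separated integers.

Line 1: ['fire', 'corn', 'sleepy', 'ant'] (min_width=20, slack=1)
Line 2: ['magnetic', 'I', 'in', 'lion'] (min_width=18, slack=3)
Line 3: ['walk', 'chemistry', 'and'] (min_width=18, slack=3)
Line 4: ['kitchen', 'data', 'brick'] (min_width=18, slack=3)
Line 5: ['voice', 'a', 'cat'] (min_width=11, slack=10)

Answer: 3 2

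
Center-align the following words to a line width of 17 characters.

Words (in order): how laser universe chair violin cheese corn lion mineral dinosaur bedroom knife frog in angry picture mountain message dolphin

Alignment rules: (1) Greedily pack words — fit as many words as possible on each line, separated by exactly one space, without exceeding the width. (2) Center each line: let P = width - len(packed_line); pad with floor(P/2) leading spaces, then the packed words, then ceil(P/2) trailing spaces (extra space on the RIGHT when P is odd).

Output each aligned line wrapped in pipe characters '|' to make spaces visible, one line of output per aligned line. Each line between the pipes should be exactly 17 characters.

Line 1: ['how', 'laser'] (min_width=9, slack=8)
Line 2: ['universe', 'chair'] (min_width=14, slack=3)
Line 3: ['violin', 'cheese'] (min_width=13, slack=4)
Line 4: ['corn', 'lion', 'mineral'] (min_width=17, slack=0)
Line 5: ['dinosaur', 'bedroom'] (min_width=16, slack=1)
Line 6: ['knife', 'frog', 'in'] (min_width=13, slack=4)
Line 7: ['angry', 'picture'] (min_width=13, slack=4)
Line 8: ['mountain', 'message'] (min_width=16, slack=1)
Line 9: ['dolphin'] (min_width=7, slack=10)

Answer: |    how laser    |
| universe chair  |
|  violin cheese  |
|corn lion mineral|
|dinosaur bedroom |
|  knife frog in  |
|  angry picture  |
|mountain message |
|     dolphin     |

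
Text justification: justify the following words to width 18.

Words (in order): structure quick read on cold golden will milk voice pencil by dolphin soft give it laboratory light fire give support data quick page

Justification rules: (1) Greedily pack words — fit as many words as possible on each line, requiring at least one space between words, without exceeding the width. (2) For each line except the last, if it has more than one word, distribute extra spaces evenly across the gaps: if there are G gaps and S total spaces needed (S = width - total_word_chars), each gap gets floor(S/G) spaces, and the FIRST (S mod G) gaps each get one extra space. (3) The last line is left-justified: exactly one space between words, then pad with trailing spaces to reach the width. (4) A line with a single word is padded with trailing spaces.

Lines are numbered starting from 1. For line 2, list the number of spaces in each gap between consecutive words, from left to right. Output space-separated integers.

Answer: 4 4

Derivation:
Line 1: ['structure', 'quick'] (min_width=15, slack=3)
Line 2: ['read', 'on', 'cold'] (min_width=12, slack=6)
Line 3: ['golden', 'will', 'milk'] (min_width=16, slack=2)
Line 4: ['voice', 'pencil', 'by'] (min_width=15, slack=3)
Line 5: ['dolphin', 'soft', 'give'] (min_width=17, slack=1)
Line 6: ['it', 'laboratory'] (min_width=13, slack=5)
Line 7: ['light', 'fire', 'give'] (min_width=15, slack=3)
Line 8: ['support', 'data', 'quick'] (min_width=18, slack=0)
Line 9: ['page'] (min_width=4, slack=14)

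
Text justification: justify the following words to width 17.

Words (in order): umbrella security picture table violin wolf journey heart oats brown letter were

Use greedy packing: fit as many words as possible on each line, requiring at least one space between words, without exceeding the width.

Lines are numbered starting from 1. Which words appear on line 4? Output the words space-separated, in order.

Line 1: ['umbrella', 'security'] (min_width=17, slack=0)
Line 2: ['picture', 'table'] (min_width=13, slack=4)
Line 3: ['violin', 'wolf'] (min_width=11, slack=6)
Line 4: ['journey', 'heart'] (min_width=13, slack=4)
Line 5: ['oats', 'brown', 'letter'] (min_width=17, slack=0)
Line 6: ['were'] (min_width=4, slack=13)

Answer: journey heart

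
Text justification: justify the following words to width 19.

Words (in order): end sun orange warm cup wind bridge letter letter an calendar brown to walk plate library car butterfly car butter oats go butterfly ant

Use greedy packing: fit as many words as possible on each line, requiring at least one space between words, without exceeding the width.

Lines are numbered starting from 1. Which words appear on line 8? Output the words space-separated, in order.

Line 1: ['end', 'sun', 'orange', 'warm'] (min_width=19, slack=0)
Line 2: ['cup', 'wind', 'bridge'] (min_width=15, slack=4)
Line 3: ['letter', 'letter', 'an'] (min_width=16, slack=3)
Line 4: ['calendar', 'brown', 'to'] (min_width=17, slack=2)
Line 5: ['walk', 'plate', 'library'] (min_width=18, slack=1)
Line 6: ['car', 'butterfly', 'car'] (min_width=17, slack=2)
Line 7: ['butter', 'oats', 'go'] (min_width=14, slack=5)
Line 8: ['butterfly', 'ant'] (min_width=13, slack=6)

Answer: butterfly ant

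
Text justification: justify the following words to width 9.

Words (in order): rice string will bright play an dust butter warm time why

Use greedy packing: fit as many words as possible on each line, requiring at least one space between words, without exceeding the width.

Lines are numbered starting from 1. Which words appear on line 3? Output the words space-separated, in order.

Answer: will

Derivation:
Line 1: ['rice'] (min_width=4, slack=5)
Line 2: ['string'] (min_width=6, slack=3)
Line 3: ['will'] (min_width=4, slack=5)
Line 4: ['bright'] (min_width=6, slack=3)
Line 5: ['play', 'an'] (min_width=7, slack=2)
Line 6: ['dust'] (min_width=4, slack=5)
Line 7: ['butter'] (min_width=6, slack=3)
Line 8: ['warm', 'time'] (min_width=9, slack=0)
Line 9: ['why'] (min_width=3, slack=6)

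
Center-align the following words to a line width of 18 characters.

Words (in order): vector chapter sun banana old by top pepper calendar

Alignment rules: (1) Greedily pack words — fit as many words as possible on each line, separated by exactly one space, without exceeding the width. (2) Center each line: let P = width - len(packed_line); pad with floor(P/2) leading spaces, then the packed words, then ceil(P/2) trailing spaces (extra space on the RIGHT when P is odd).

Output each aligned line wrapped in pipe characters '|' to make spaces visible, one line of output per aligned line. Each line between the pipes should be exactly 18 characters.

Line 1: ['vector', 'chapter', 'sun'] (min_width=18, slack=0)
Line 2: ['banana', 'old', 'by', 'top'] (min_width=17, slack=1)
Line 3: ['pepper', 'calendar'] (min_width=15, slack=3)

Answer: |vector chapter sun|
|banana old by top |
| pepper calendar  |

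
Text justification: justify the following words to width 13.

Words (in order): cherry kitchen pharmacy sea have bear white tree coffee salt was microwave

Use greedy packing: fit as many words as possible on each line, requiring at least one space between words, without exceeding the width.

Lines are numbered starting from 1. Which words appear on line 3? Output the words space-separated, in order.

Line 1: ['cherry'] (min_width=6, slack=7)
Line 2: ['kitchen'] (min_width=7, slack=6)
Line 3: ['pharmacy', 'sea'] (min_width=12, slack=1)
Line 4: ['have', 'bear'] (min_width=9, slack=4)
Line 5: ['white', 'tree'] (min_width=10, slack=3)
Line 6: ['coffee', 'salt'] (min_width=11, slack=2)
Line 7: ['was', 'microwave'] (min_width=13, slack=0)

Answer: pharmacy sea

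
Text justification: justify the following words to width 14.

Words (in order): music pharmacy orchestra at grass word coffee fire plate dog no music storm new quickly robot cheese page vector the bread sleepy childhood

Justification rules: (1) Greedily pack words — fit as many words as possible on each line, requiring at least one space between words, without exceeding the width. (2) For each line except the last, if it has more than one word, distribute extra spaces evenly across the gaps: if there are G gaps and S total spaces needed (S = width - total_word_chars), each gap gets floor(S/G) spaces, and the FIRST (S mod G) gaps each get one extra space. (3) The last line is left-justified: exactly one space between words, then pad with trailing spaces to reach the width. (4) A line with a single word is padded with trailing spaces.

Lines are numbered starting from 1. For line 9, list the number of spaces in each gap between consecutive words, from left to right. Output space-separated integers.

Answer: 4

Derivation:
Line 1: ['music', 'pharmacy'] (min_width=14, slack=0)
Line 2: ['orchestra', 'at'] (min_width=12, slack=2)
Line 3: ['grass', 'word'] (min_width=10, slack=4)
Line 4: ['coffee', 'fire'] (min_width=11, slack=3)
Line 5: ['plate', 'dog', 'no'] (min_width=12, slack=2)
Line 6: ['music', 'storm'] (min_width=11, slack=3)
Line 7: ['new', 'quickly'] (min_width=11, slack=3)
Line 8: ['robot', 'cheese'] (min_width=12, slack=2)
Line 9: ['page', 'vector'] (min_width=11, slack=3)
Line 10: ['the', 'bread'] (min_width=9, slack=5)
Line 11: ['sleepy'] (min_width=6, slack=8)
Line 12: ['childhood'] (min_width=9, slack=5)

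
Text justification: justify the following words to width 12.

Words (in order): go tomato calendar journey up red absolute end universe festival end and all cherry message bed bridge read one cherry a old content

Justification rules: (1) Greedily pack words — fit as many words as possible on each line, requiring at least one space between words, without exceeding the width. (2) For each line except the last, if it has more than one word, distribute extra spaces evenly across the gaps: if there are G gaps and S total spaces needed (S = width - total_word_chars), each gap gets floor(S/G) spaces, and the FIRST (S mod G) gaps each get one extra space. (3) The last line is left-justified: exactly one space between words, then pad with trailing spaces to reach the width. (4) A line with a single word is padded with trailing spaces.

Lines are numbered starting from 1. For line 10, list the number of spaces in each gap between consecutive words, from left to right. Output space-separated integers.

Line 1: ['go', 'tomato'] (min_width=9, slack=3)
Line 2: ['calendar'] (min_width=8, slack=4)
Line 3: ['journey', 'up'] (min_width=10, slack=2)
Line 4: ['red', 'absolute'] (min_width=12, slack=0)
Line 5: ['end', 'universe'] (min_width=12, slack=0)
Line 6: ['festival', 'end'] (min_width=12, slack=0)
Line 7: ['and', 'all'] (min_width=7, slack=5)
Line 8: ['cherry'] (min_width=6, slack=6)
Line 9: ['message', 'bed'] (min_width=11, slack=1)
Line 10: ['bridge', 'read'] (min_width=11, slack=1)
Line 11: ['one', 'cherry', 'a'] (min_width=12, slack=0)
Line 12: ['old', 'content'] (min_width=11, slack=1)

Answer: 2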